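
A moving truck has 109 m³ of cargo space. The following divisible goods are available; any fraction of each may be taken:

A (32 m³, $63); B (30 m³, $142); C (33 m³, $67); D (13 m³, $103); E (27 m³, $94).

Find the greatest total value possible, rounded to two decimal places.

417.81

Take in order of value per unit:
- D (103/13 per unit): all 13 → value 103, running total 103.00
- B (142/30 per unit): all 30 → value 142, running total 245.00
- E (94/27 per unit): all 27 → value 94, running total 339.00
- C (67/33 per unit): all 33 → value 67, running total 406.00
- A (63/32 per unit): 6 of 32 → value 6×63/32 = 11.8125, running total 417.81
Total 417.81.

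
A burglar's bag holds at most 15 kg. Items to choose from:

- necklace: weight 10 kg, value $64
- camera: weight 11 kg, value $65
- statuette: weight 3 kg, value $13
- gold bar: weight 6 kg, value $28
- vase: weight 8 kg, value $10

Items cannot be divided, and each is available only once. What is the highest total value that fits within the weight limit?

$78

Check high-value combinations within 15 kg:
- camera+statuette: weight 11+3=14, value 65+13=78
- necklace+statuette: weight 10+3=13, value 64+13=77
- camera: weight 11, value 65
Best: $78.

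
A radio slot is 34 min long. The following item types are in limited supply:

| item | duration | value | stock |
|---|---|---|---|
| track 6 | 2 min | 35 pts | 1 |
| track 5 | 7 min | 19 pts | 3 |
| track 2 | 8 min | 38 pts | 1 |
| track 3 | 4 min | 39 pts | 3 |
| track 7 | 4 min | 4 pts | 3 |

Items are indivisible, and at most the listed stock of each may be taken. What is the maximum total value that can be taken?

Top feasible selections:
- 1×track 6 + 1×track 5 + 1×track 2 + 3×track 3 + 1×track 7: duration 33, value 213
- 1×track 6 + 1×track 5 + 1×track 2 + 3×track 3: duration 29, value 209
Best: 213 pts.

213 pts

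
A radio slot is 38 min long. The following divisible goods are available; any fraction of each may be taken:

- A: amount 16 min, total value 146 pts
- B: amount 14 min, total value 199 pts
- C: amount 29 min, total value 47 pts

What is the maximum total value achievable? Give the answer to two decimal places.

357.97

Take in order of value per unit:
- B (199/14 per unit): all 14 → value 199, running total 199.00
- A (146/16 per unit): all 16 → value 146, running total 345.00
- C (47/29 per unit): 8 of 29 → value 8×47/29 = 12.9655, running total 357.97
Total 357.97.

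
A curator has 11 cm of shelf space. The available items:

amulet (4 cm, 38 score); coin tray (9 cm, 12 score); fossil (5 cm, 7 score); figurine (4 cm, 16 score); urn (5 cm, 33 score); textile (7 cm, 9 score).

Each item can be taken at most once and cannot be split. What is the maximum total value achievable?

71 score

Check high-value combinations within 11 cm:
- amulet+urn: length 4+5=9, value 38+33=71
- amulet+figurine: length 4+4=8, value 38+16=54
- figurine+urn: length 4+5=9, value 16+33=49
- amulet+textile: length 4+7=11, value 38+9=47
Best: 71 score.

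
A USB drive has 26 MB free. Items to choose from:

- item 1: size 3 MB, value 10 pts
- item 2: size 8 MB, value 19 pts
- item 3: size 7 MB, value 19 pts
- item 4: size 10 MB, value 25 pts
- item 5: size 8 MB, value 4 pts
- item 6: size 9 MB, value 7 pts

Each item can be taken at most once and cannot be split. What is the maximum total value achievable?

63 pts

Check high-value combinations within 26 MB:
- item 2+item 3+item 4: size 8+7+10=25, value 19+19+25=63
- item 1+item 3+item 4: size 3+7+10=20, value 10+19+25=54
- item 1+item 2+item 4: size 3+8+10=21, value 10+19+25=54
- item 1+item 2+item 3+item 5: size 3+8+7+8=26, value 10+19+19+4=52
Best: 63 pts.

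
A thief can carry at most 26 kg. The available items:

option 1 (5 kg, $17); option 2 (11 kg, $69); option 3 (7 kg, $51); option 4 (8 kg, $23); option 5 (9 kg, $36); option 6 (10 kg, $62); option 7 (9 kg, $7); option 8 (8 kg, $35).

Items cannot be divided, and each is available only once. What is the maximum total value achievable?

Check high-value combinations within 26 kg:
- option 2+option 3+option 8: weight 11+7+8=26, value 69+51+35=155
- option 3+option 5+option 6: weight 7+9+10=26, value 51+36+62=149
- option 3+option 6+option 8: weight 7+10+8=25, value 51+62+35=148
Best: $155.

$155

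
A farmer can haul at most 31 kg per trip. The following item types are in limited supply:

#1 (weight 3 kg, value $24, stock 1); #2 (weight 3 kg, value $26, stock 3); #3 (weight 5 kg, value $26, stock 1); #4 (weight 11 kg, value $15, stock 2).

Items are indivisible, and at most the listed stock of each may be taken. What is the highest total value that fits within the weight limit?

$143

Best selections within weight 31 and stock limits:
- 1×#1 + 3×#2 + 1×#3 + 1×#4: weight 28, value 143
- 1×#1 + 3×#2 + 1×#3: weight 17, value 128
- 3×#2 + 1×#3 + 1×#4: weight 25, value 119
Best: $143.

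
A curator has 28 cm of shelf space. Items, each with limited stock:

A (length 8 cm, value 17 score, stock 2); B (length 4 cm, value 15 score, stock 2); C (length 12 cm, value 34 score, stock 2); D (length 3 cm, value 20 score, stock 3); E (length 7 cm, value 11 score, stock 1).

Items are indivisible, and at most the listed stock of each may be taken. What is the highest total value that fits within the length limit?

Top feasible selections:
- 1×B + 1×C + 3×D: length 25, value 109
- 1×A + 2×B + 3×D: length 25, value 107
- 1×C + 3×D + 1×E: length 28, value 105
Best: 109 score.

109 score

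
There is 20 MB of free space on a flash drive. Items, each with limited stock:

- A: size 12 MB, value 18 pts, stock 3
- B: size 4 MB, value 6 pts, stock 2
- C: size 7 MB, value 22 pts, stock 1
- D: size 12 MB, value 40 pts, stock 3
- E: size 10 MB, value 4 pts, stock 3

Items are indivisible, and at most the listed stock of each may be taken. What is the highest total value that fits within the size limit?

Best selections within size 20 and stock limits:
- 1×C + 1×D: size 19, value 62
- 2×B + 1×D: size 20, value 52
Best: 62 pts.

62 pts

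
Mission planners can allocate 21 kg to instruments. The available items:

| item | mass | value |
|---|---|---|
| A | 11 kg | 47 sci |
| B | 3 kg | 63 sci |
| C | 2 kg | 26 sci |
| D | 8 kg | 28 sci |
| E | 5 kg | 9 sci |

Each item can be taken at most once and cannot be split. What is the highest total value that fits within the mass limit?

Check high-value combinations within 21 kg:
- A+B+C+E: mass 11+3+2+5=21, value 47+63+26+9=145
- A+B+C: mass 11+3+2=16, value 47+63+26=136
- B+C+D+E: mass 3+2+8+5=18, value 63+26+28+9=126
Best: 145 sci.

145 sci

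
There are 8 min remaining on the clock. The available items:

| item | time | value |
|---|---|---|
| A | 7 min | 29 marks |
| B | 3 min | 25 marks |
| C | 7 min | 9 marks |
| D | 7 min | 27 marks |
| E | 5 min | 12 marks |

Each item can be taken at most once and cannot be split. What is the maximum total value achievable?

Check high-value combinations within 8 min:
- B+E: time 3+5=8, value 25+12=37
- A: time 7, value 29
- D: time 7, value 27
- B: time 3, value 25
- E: time 5, value 12
Best: 37 marks.

37 marks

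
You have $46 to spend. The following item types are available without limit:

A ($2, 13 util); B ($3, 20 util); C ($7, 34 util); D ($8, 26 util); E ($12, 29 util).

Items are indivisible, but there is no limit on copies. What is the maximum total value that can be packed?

306 util

Best value-per-unit is B at 20/3; filling with it alone gives 15×20 = 300.
Optimal mix: 2×A + 14×B → cost 46, value 306.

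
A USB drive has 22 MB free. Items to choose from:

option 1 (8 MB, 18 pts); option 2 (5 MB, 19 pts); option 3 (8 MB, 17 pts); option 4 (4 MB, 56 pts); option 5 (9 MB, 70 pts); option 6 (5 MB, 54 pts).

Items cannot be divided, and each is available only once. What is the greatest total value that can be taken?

180 pts

Check high-value combinations within 22 MB:
- option 4+option 5+option 6: size 4+9+5=18, value 56+70+54=180
- option 1+option 2+option 4+option 6: size 8+5+4+5=22, value 18+19+56+54=147
- option 2+option 3+option 4+option 6: size 5+8+4+5=22, value 19+17+56+54=146
- option 2+option 4+option 5: size 5+4+9=18, value 19+56+70=145
Best: 180 pts.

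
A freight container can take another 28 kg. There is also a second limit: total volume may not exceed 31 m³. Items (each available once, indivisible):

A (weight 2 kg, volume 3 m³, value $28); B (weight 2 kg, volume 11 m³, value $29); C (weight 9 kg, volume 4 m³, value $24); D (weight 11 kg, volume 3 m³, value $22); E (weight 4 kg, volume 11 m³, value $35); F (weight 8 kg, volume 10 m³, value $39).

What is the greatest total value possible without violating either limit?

$126

Feasible sets respecting both limits:
- A+C+E+F: weight 23, volume 28, value 126
- A+D+E+F: weight 25, volume 27, value 124
- A+B+C+F: weight 21, volume 28, value 120
- A+B+D+F: weight 23, volume 27, value 118
Best: $126.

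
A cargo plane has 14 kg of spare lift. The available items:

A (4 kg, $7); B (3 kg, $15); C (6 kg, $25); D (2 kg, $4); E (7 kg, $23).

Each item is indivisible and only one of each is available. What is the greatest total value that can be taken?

Check high-value combinations within 14 kg:
- C+E: weight 6+7=13, value 25+23=48
- A+B+C: weight 4+3+6=13, value 7+15+25=47
- A+B+E: weight 4+3+7=14, value 7+15+23=45
- B+C+D: weight 3+6+2=11, value 15+25+4=44
Best: $48.

$48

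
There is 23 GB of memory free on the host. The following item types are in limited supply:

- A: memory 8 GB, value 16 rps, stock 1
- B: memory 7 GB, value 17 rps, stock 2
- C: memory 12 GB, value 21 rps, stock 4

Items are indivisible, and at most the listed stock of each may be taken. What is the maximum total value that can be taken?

50 rps

Best selections within memory 23 and stock limits:
- 1×A + 2×B: memory 22, value 50
- 1×B + 1×C: memory 19, value 38
- 1×A + 1×C: memory 20, value 37
- 2×B: memory 14, value 34
Best: 50 rps.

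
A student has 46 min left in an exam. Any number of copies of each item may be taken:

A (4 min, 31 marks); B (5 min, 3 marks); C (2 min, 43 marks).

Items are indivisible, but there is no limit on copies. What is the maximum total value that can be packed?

Best value-per-unit is C at 43/2, and filling with it alone uses time 23×2=46. No mix of the others beats 23×43 = 989.

989 marks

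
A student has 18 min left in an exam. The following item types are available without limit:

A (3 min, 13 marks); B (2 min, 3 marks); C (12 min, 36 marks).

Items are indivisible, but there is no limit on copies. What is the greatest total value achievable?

Best value-per-unit is A at 13/3, and filling with it alone uses time 6×3=18. No mix of the others beats 6×13 = 78.

78 marks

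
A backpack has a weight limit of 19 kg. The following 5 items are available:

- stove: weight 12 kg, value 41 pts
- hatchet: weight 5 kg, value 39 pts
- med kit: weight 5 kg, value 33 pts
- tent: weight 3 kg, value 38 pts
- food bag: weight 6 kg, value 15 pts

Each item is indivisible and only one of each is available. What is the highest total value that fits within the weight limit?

This is a 0/1 knapsack; check combinations near the capacity.
- hatchet+med kit+tent+food bag: weight 5+5+3+6=19, value 39+33+38+15=125
- hatchet+med kit+tent: weight 5+5+3=13, value 39+33+38=110
- hatchet+tent+food bag: weight 5+3+6=14, value 39+38+15=92
Best: 125 pts.

125 pts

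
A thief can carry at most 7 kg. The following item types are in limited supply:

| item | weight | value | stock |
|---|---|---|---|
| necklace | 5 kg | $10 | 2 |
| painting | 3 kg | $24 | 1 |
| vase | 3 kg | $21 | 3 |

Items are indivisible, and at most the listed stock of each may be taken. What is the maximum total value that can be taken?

Top feasible selections:
- 1×painting + 1×vase: weight 6, value 45
- 2×vase: weight 6, value 42
- 1×painting: weight 3, value 24
- 1×vase: weight 3, value 21
Best: $45.

$45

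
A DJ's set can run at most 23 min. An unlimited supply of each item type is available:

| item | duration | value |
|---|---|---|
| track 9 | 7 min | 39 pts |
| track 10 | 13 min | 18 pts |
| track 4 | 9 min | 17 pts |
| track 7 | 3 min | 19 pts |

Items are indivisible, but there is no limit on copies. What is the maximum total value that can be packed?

135 pts

Best value-per-unit is track 7 at 19/3; filling with it alone gives 7×19 = 133.
Optimal mix: 2×track 9 + 3×track 7 → duration 23, value 135.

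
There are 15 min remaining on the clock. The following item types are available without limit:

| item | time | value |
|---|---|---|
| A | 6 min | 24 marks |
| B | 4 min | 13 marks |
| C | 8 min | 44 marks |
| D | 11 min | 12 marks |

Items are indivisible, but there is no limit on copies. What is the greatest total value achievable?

68 marks

Best value-per-unit is C at 44/8; filling with it alone gives 1×44 = 44.
Optimal mix: 1×A + 1×C → time 14, value 68.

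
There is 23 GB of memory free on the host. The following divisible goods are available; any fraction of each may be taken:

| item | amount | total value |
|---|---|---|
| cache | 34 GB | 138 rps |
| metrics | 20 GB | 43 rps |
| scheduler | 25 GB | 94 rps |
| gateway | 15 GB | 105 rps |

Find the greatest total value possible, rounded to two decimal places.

137.47

Take in order of value per unit:
- gateway (105/15 per unit): all 15 → value 105, running total 105.00
- cache (138/34 per unit): 8 of 34 → value 8×138/34 = 32.4706, running total 137.47
Total 137.47.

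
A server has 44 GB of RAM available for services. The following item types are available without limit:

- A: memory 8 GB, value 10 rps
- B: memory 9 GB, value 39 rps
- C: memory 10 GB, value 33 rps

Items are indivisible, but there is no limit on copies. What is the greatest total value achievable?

166 rps

Best value-per-unit is B at 39/9; filling with it alone gives 4×39 = 156.
Optimal mix: 1×A + 4×B → memory 44, value 166.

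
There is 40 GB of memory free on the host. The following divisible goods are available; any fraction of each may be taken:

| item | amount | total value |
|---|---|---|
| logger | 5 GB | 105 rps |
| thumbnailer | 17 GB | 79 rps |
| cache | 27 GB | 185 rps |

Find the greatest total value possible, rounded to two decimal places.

327.18

Take in order of value per unit:
- logger (105/5 per unit): all 5 → value 105, running total 105.00
- cache (185/27 per unit): all 27 → value 185, running total 290.00
- thumbnailer (79/17 per unit): 8 of 17 → value 8×79/17 = 37.1765, running total 327.18
Total 327.18.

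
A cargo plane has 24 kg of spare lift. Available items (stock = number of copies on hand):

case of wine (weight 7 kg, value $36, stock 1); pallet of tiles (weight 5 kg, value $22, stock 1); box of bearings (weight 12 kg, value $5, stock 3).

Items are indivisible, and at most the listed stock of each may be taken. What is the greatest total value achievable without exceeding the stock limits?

$63

Best selections within weight 24 and stock limits:
- 1×case of wine + 1×pallet of tiles + 1×box of bearings: weight 24, value 63
- 1×case of wine + 1×pallet of tiles: weight 12, value 58
Best: $63.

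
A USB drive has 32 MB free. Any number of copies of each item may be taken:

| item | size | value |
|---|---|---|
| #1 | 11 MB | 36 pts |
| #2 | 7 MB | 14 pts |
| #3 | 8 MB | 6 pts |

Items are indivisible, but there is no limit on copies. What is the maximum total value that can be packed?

Best value-per-unit is #1 at 36/11; filling with it alone gives 2×36 = 72.
Optimal mix: 2×#1 + 1×#2 → size 29, value 86.

86 pts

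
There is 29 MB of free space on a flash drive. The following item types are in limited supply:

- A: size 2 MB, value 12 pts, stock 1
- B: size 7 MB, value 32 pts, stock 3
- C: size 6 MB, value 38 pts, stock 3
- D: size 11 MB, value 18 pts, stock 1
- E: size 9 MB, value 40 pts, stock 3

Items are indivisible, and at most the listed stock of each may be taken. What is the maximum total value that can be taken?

166 pts

Best selections within size 29 and stock limits:
- 1×A + 3×C + 1×E: size 29, value 166
- 1×A + 1×B + 3×C: size 27, value 158
Best: 166 pts.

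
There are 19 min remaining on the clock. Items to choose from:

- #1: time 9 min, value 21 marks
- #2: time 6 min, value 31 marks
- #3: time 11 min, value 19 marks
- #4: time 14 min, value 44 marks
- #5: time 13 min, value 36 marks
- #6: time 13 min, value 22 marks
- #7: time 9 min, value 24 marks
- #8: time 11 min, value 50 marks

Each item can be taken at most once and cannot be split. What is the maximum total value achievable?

81 marks

Check high-value combinations within 19 min:
- #2+#8: time 6+11=17, value 31+50=81
- #2+#5: time 6+13=19, value 31+36=67
- #2+#7: time 6+9=15, value 31+24=55
Best: 81 marks.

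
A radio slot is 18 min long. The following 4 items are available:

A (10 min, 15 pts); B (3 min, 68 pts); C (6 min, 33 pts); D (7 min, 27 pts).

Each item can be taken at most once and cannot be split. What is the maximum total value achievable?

128 pts

This is a 0/1 knapsack; check combinations near the capacity.
- B+C+D: duration 3+6+7=16, value 68+33+27=128
- B+C: duration 3+6=9, value 68+33=101
- B+D: duration 3+7=10, value 68+27=95
Best: 128 pts.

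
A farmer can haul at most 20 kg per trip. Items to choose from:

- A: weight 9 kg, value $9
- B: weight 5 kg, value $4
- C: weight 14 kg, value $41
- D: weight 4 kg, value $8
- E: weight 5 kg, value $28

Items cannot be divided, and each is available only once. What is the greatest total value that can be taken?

$69

Check high-value combinations within 20 kg:
- C+E: weight 14+5=19, value 41+28=69
- C+D: weight 14+4=18, value 41+8=49
- A+D+E: weight 9+4+5=18, value 9+8+28=45
- B+C: weight 5+14=19, value 4+41=45
- C: weight 14, value 41
Best: $69.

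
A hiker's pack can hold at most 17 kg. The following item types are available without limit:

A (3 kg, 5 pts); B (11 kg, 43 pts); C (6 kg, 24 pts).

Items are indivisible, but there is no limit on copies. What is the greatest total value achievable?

67 pts

Best value-per-unit is C at 24/6; filling with it alone gives 2×24 = 48.
Optimal mix: 1×B + 1×C → weight 17, value 67.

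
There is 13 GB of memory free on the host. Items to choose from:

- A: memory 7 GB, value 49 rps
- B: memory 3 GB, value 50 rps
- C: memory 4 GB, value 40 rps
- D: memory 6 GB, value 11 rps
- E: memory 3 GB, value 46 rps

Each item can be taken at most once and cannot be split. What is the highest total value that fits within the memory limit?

This is a 0/1 knapsack; check combinations near the capacity.
- A+B+E: memory 7+3+3=13, value 49+50+46=145
- B+C+E: memory 3+4+3=10, value 50+40+46=136
- B+D+E: memory 3+6+3=12, value 50+11+46=107
Best: 145 rps.

145 rps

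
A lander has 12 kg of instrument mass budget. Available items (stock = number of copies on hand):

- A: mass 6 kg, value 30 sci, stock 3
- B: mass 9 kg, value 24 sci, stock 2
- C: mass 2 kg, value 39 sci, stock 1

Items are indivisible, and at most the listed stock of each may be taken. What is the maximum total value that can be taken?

Top feasible selections:
- 1×A + 1×C: mass 8, value 69
- 1×B + 1×C: mass 11, value 63
- 2×A: mass 12, value 60
- 1×C: mass 2, value 39
Best: 69 sci.

69 sci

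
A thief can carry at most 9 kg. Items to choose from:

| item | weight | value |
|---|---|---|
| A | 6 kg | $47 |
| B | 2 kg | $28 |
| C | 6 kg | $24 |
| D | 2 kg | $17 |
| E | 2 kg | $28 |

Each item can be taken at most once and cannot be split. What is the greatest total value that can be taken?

Check high-value combinations within 9 kg:
- A+B: weight 6+2=8, value 47+28=75
- A+E: weight 6+2=8, value 47+28=75
- B+D+E: weight 2+2+2=6, value 28+17+28=73
Best: $75.

$75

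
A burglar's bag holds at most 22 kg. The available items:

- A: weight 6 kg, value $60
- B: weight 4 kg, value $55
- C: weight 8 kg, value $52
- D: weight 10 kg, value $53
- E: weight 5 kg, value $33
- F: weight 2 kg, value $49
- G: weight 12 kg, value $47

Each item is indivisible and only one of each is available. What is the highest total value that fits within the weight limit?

Check high-value combinations within 22 kg:
- A+B+D+F: weight 6+4+10+2=22, value 60+55+53+49=217
- A+B+C+F: weight 6+4+8+2=20, value 60+55+52+49=216
- A+B+E+F: weight 6+4+5+2=17, value 60+55+33+49=197
Best: $217.

$217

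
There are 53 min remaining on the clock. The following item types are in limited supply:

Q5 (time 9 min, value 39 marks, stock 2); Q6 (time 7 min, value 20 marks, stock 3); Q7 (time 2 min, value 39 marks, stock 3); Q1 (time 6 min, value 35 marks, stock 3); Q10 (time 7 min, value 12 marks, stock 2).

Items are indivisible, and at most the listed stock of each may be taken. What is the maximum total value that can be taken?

320 marks

Best selections within time 53 and stock limits:
- 2×Q5 + 1×Q6 + 3×Q7 + 3×Q1: time 49, value 320
- 2×Q5 + 3×Q7 + 3×Q1 + 1×Q10: time 49, value 312
- 2×Q5 + 2×Q6 + 3×Q7 + 2×Q1: time 50, value 305
- 1×Q5 + 2×Q6 + 3×Q7 + 3×Q1: time 47, value 301
Best: 320 marks.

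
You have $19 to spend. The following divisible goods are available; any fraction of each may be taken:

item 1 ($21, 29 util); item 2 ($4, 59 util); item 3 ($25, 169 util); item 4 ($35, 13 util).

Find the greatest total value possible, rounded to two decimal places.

160.40

Take in order of value per unit:
- item 2 (59/4 per unit): all 4 → value 59, running total 59.00
- item 3 (169/25 per unit): 15 of 25 → value 15×169/25 = 101.4000, running total 160.40
Total 160.40.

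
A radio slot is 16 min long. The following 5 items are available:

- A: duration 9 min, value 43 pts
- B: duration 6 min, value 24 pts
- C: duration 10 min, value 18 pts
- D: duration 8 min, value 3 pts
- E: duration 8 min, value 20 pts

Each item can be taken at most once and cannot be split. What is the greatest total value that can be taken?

67 pts

Check high-value combinations within 16 min:
- A+B: duration 9+6=15, value 43+24=67
- B+E: duration 6+8=14, value 24+20=44
- A: duration 9, value 43
- B+C: duration 6+10=16, value 24+18=42
Best: 67 pts.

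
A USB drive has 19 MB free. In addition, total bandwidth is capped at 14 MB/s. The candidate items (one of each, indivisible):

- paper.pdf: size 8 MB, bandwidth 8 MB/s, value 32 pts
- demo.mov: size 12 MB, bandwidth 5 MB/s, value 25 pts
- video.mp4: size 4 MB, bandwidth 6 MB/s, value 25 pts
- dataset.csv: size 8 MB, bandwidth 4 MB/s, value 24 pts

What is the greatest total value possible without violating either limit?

Feasible sets respecting both limits:
- paper.pdf+video.mp4: size 12, bandwidth 14, value 57
- paper.pdf+dataset.csv: size 16, bandwidth 12, value 56
- demo.mov+video.mp4: size 16, bandwidth 11, value 50
- video.mp4+dataset.csv: size 12, bandwidth 10, value 49
Best: 57 pts.

57 pts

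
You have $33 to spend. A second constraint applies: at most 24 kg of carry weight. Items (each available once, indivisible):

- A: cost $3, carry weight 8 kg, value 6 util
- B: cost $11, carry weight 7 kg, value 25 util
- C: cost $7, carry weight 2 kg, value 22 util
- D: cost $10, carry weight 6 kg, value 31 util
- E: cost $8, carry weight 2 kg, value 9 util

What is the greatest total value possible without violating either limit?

84 util

Feasible sets respecting both limits:
- A+B+C+D: cost 31, carry weight 23, value 84
- B+C+D: cost 28, carry weight 15, value 78
- A+B+D+E: cost 32, carry weight 23, value 71
Best: 84 util.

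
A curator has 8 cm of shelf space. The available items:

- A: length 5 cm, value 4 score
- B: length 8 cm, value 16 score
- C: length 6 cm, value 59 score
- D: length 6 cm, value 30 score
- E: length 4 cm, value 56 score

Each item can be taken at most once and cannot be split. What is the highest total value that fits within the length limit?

Check high-value combinations within 8 cm:
- C: length 6, value 59
- E: length 4, value 56
- D: length 6, value 30
- B: length 8, value 16
- A: length 5, value 4
Best: 59 score.

59 score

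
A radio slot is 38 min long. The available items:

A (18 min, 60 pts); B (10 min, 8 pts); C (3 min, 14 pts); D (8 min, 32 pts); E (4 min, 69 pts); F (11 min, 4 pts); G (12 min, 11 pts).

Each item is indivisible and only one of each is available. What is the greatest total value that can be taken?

175 pts

Check high-value combinations within 38 min:
- A+C+D+E: duration 18+3+8+4=33, value 60+14+32+69=175
- A+D+E: duration 18+8+4=30, value 60+32+69=161
- A+C+E+G: duration 18+3+4+12=37, value 60+14+69+11=154
- A+B+C+E: duration 18+10+3+4=35, value 60+8+14+69=151
Best: 175 pts.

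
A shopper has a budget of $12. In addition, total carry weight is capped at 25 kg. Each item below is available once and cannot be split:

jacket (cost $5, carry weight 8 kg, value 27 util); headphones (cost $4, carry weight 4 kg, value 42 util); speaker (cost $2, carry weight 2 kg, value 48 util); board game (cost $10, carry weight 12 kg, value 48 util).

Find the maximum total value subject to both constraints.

Feasible sets respecting both limits:
- jacket+headphones+speaker: cost 11, carry weight 14, value 117
- speaker+board game: cost 12, carry weight 14, value 96
- headphones+speaker: cost 6, carry weight 6, value 90
Best: 117 util.

117 util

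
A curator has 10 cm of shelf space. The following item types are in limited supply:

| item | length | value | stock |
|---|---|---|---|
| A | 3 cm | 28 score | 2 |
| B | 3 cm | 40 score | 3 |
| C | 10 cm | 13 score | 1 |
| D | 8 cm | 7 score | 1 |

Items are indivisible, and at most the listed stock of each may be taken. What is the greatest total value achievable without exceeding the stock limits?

Best selections within length 10 and stock limits:
- 3×B: length 9, value 120
- 1×A + 2×B: length 9, value 108
- 2×A + 1×B: length 9, value 96
Best: 120 score.

120 score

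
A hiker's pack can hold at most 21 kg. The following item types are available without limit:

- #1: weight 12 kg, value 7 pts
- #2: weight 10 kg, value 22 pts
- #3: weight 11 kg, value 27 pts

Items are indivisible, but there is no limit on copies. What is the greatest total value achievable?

49 pts

Best value-per-unit is #3 at 27/11; filling with it alone gives 1×27 = 27.
Optimal mix: 1×#2 + 1×#3 → weight 21, value 49.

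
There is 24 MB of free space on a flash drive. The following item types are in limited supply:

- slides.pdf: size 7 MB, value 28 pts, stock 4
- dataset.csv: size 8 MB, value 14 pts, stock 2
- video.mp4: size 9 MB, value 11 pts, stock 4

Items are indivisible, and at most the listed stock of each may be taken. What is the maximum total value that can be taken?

84 pts

Best selections within size 24 and stock limits:
- 3×slides.pdf: size 21, value 84
- 2×slides.pdf + 1×dataset.csv: size 22, value 70
Best: 84 pts.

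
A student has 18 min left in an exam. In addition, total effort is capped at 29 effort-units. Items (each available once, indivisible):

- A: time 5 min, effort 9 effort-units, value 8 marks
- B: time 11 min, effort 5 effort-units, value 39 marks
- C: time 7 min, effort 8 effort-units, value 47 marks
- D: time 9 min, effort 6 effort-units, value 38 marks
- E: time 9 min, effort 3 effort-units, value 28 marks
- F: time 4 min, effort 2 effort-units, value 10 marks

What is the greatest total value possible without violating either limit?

86 marks

Feasible sets respecting both limits:
- B+C: time 18, effort 13, value 86
- C+D: time 16, effort 14, value 85
- C+E: time 16, effort 11, value 75
Best: 86 marks.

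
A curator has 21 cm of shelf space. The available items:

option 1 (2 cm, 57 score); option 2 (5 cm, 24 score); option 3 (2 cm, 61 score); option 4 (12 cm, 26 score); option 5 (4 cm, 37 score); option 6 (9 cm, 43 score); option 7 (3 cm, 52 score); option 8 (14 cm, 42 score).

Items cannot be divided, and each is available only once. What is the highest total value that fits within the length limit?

250 score

Check high-value combinations within 21 cm:
- option 1+option 3+option 5+option 6+option 7: length 2+2+4+9+3=20, value 57+61+37+43+52=250
- option 1+option 2+option 3+option 6+option 7: length 2+5+2+9+3=21, value 57+24+61+43+52=237
- option 1+option 2+option 3+option 5+option 7: length 2+5+2+4+3=16, value 57+24+61+37+52=231
- option 1+option 3+option 6+option 7: length 2+2+9+3=16, value 57+61+43+52=213
Best: 250 score.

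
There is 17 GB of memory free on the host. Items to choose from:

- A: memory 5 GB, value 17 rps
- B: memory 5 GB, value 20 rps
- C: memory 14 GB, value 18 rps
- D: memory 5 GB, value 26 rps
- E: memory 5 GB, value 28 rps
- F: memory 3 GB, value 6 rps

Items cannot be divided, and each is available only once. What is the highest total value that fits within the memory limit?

74 rps

Check high-value combinations within 17 GB:
- B+D+E: memory 5+5+5=15, value 20+26+28=74
- A+D+E: memory 5+5+5=15, value 17+26+28=71
- A+B+E: memory 5+5+5=15, value 17+20+28=65
Best: 74 rps.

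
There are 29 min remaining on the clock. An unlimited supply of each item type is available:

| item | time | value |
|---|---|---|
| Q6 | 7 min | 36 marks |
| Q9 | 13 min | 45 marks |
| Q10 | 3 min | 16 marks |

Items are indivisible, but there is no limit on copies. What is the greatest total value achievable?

152 marks

Best value-per-unit is Q10 at 16/3; filling with it alone gives 9×16 = 144.
Optimal mix: 2×Q6 + 5×Q10 → time 29, value 152.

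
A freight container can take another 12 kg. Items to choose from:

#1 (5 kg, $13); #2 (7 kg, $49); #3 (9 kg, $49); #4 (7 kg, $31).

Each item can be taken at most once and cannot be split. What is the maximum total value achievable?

$62

Check high-value combinations within 12 kg:
- #1+#2: weight 5+7=12, value 13+49=62
- #2: weight 7, value 49
- #3: weight 9, value 49
- #1+#4: weight 5+7=12, value 13+31=44
- #4: weight 7, value 31
Best: $62.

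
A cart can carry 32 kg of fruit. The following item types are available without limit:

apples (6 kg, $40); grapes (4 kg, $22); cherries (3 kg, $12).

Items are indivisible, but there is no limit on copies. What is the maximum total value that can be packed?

Best value-per-unit is apples at 40/6; filling with it alone gives 5×40 = 200.
Optimal mix: 4×apples + 2×grapes → weight 32, value 204.

$204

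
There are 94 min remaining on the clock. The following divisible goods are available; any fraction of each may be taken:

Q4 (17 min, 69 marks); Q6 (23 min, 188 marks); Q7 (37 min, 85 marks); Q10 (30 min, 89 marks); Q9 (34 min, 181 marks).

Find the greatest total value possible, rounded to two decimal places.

497.33

Take in order of value per unit:
- Q6 (188/23 per unit): all 23 → value 188, running total 188.00
- Q9 (181/34 per unit): all 34 → value 181, running total 369.00
- Q4 (69/17 per unit): all 17 → value 69, running total 438.00
- Q10 (89/30 per unit): 20 of 30 → value 20×89/30 = 59.3333, running total 497.33
Total 497.33.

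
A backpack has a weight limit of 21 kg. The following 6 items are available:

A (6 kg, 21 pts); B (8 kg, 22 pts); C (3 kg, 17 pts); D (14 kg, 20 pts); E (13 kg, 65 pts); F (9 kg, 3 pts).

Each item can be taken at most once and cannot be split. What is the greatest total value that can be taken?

87 pts

Check high-value combinations within 21 kg:
- B+E: weight 8+13=21, value 22+65=87
- A+E: weight 6+13=19, value 21+65=86
- C+E: weight 3+13=16, value 17+65=82
- E: weight 13, value 65
Best: 87 pts.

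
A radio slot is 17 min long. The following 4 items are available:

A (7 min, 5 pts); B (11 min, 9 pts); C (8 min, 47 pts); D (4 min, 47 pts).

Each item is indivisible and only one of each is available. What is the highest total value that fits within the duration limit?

94 pts

Check high-value combinations within 17 min:
- C+D: duration 8+4=12, value 47+47=94
- B+D: duration 11+4=15, value 9+47=56
- A+D: duration 7+4=11, value 5+47=52
Best: 94 pts.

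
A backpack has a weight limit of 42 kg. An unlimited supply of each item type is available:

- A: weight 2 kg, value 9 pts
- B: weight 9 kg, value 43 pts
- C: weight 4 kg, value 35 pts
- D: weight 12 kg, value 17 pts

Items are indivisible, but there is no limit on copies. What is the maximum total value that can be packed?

Best value-per-unit is C at 35/4; filling with it alone gives 10×35 = 350.
Optimal mix: 1×A + 10×C → weight 42, value 359.

359 pts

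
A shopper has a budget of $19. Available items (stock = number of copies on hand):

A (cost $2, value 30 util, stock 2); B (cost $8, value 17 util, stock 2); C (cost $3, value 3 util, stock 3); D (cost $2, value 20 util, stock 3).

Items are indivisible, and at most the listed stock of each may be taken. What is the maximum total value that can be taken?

Top feasible selections:
- 2×A + 1×B + 3×D: cost 18, value 137
- 2×A + 3×C + 3×D: cost 19, value 129
- 2×A + 2×C + 3×D: cost 16, value 126
Best: 137 util.

137 util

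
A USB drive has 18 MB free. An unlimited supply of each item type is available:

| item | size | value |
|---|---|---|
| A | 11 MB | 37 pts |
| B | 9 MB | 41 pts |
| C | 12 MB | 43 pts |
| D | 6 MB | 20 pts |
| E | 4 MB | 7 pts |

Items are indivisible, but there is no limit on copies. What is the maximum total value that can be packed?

82 pts

Best value-per-unit is B at 41/9, and filling with it alone uses size 2×9=18. No mix of the others beats 2×41 = 82.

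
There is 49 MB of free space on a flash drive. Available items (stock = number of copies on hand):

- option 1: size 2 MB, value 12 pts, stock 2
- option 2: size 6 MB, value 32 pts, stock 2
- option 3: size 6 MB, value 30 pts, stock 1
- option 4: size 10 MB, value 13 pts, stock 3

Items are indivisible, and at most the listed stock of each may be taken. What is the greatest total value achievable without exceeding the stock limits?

Top feasible selections:
- 2×option 1 + 2×option 2 + 1×option 3 + 2×option 4: size 42, value 144
- 2×option 2 + 1×option 3 + 3×option 4: size 48, value 133
- 1×option 1 + 2×option 2 + 1×option 3 + 2×option 4: size 40, value 132
- 2×option 1 + 2×option 2 + 1×option 3 + 1×option 4: size 32, value 131
Best: 144 pts.

144 pts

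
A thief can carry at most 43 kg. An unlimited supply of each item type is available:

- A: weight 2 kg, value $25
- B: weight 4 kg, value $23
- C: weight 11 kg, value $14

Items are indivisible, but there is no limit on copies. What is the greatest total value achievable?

Best value-per-unit is A at 25/2, and filling with it alone uses weight 21×2=42. No mix of the others beats 21×25 = 525.

$525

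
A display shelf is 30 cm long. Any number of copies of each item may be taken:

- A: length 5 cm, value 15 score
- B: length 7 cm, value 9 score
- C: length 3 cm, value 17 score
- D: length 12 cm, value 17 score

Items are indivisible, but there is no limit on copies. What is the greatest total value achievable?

170 score

Best value-per-unit is C at 17/3, and filling with it alone uses length 10×3=30. No mix of the others beats 10×17 = 170.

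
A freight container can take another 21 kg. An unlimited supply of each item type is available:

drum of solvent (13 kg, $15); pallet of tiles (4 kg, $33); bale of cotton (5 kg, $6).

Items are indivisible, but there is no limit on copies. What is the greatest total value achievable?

Best value-per-unit is pallet of tiles at 33/4, and filling with it alone uses weight 5×4=20. No mix of the others beats 5×33 = 165.

$165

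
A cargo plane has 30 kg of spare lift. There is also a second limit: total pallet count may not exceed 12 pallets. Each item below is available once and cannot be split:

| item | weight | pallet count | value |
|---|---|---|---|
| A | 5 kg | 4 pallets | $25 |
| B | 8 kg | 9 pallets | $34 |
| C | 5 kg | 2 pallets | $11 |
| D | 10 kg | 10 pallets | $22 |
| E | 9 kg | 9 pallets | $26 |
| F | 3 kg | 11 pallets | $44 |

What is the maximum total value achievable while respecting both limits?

Feasible sets respecting both limits:
- B+C: weight 13, pallet count 11, value 45
- F: weight 3, pallet count 11, value 44
- C+E: weight 14, pallet count 11, value 37
- A+C: weight 10, pallet count 6, value 36
Best: $45.

$45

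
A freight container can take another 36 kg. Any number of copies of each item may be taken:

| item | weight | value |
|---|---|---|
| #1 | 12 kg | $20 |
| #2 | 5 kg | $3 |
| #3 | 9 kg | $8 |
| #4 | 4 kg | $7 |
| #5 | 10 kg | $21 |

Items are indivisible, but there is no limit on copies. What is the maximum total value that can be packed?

$70

Best value-per-unit is #5 at 21/10; filling with it alone gives 3×21 = 63.
Optimal mix: 4×#4 + 2×#5 → weight 36, value 70.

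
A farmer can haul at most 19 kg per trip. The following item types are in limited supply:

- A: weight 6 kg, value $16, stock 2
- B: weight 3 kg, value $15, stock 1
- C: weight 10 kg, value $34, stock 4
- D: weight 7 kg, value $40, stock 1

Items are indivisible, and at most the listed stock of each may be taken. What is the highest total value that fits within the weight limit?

$74

Best selections within weight 19 and stock limits:
- 1×C + 1×D: weight 17, value 74
- 2×A + 1×D: weight 19, value 72
Best: $74.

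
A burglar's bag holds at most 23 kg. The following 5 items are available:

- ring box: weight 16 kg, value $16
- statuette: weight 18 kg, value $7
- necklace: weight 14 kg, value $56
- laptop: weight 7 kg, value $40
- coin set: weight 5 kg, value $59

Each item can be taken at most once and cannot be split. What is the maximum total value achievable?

$115

Check high-value combinations within 23 kg:
- necklace+coin set: weight 14+5=19, value 56+59=115
- laptop+coin set: weight 7+5=12, value 40+59=99
- necklace+laptop: weight 14+7=21, value 56+40=96
- ring box+coin set: weight 16+5=21, value 16+59=75
- statuette+coin set: weight 18+5=23, value 7+59=66
Best: $115.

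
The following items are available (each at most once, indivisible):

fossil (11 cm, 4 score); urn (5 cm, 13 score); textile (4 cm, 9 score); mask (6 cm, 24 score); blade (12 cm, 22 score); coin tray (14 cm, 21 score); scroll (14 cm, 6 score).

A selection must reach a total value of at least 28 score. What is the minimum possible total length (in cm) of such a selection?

10

Subsets with value ≥ 28, sorted by total length:
- textile+mask: length 10, value 33
- urn+mask: length 11, value 37
Minimum length: 10 cm.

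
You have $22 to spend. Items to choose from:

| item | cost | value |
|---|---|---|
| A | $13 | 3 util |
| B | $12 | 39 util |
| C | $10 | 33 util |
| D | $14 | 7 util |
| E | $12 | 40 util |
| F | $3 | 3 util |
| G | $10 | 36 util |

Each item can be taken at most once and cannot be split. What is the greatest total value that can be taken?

76 util

This is a 0/1 knapsack; check combinations near the capacity.
- E+G: cost 12+10=22, value 40+36=76
- B+G: cost 12+10=22, value 39+36=75
- C+E: cost 10+12=22, value 33+40=73
Best: 76 util.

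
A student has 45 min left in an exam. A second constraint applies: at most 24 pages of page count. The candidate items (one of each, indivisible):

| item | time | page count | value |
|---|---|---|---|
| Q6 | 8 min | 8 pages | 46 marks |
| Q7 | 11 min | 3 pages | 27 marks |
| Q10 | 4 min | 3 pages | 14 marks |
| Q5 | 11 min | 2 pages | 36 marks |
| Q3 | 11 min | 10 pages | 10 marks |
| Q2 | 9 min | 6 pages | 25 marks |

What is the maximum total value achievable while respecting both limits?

Feasible sets respecting both limits:
- Q6+Q7+Q10+Q5+Q2: time 43, page count 22, value 148
- Q6+Q7+Q5+Q2: time 39, page count 19, value 134
- Q6+Q7+Q10+Q5: time 34, page count 16, value 123
- Q6+Q10+Q5+Q2: time 32, page count 19, value 121
Best: 148 marks.

148 marks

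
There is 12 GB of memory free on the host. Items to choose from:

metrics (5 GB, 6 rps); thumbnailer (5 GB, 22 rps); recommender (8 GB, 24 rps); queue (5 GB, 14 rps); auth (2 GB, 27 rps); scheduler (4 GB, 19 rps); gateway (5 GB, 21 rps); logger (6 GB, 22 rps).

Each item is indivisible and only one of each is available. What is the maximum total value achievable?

Check high-value combinations within 12 GB:
- thumbnailer+auth+gateway: memory 5+2+5=12, value 22+27+21=70
- thumbnailer+auth+scheduler: memory 5+2+4=11, value 22+27+19=68
- auth+scheduler+logger: memory 2+4+6=12, value 27+19+22=68
Best: 70 rps.

70 rps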